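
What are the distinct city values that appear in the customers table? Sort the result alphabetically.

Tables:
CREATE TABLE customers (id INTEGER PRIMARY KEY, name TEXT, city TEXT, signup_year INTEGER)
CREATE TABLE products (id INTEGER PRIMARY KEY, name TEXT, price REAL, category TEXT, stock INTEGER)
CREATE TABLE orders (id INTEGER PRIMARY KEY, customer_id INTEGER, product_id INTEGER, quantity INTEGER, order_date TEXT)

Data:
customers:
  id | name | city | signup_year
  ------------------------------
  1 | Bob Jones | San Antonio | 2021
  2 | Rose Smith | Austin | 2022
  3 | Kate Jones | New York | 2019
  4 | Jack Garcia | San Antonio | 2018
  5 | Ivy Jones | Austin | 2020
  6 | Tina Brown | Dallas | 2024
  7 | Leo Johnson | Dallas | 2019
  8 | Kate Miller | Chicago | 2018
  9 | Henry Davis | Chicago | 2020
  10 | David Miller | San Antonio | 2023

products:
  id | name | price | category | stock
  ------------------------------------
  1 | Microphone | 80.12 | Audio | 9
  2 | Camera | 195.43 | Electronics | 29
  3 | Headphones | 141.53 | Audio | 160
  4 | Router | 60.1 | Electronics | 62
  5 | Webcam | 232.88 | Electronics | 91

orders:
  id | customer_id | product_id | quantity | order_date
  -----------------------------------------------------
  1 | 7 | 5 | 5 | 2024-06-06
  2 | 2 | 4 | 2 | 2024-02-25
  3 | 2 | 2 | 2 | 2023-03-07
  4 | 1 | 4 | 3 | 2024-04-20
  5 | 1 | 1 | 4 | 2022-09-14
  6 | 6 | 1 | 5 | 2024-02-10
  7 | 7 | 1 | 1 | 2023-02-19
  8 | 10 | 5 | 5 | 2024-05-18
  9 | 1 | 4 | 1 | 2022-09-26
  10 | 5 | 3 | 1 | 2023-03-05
SELECT DISTINCT city FROM customers ORDER BY city

Execution result:
city
Austin
Chicago
Dallas
New York
San Antonio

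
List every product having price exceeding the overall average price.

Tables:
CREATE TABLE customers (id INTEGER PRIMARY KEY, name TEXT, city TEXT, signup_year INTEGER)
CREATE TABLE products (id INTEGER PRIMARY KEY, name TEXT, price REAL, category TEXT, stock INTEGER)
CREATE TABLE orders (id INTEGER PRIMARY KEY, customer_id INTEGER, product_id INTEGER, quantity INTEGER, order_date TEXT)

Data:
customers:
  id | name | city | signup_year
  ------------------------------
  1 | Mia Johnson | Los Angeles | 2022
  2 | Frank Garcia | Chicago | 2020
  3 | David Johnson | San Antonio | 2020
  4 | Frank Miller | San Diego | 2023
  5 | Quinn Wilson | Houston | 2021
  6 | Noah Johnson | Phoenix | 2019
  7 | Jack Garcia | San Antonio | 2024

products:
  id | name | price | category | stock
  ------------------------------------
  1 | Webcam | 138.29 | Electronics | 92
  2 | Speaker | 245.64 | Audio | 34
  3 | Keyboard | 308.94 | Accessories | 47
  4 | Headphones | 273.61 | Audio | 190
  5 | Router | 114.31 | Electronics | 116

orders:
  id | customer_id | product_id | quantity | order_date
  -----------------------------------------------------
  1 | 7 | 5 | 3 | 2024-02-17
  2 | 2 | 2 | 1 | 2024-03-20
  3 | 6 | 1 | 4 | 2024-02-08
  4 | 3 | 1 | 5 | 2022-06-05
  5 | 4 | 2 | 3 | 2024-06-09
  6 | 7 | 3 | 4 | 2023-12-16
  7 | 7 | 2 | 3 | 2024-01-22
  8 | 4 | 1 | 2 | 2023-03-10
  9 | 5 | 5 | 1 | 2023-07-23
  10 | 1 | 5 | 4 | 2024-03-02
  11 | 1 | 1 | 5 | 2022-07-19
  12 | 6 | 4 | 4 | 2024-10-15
SELECT name, price FROM products WHERE price > (SELECT AVG(price) FROM products)

Execution result:
name | price
Speaker | 245.64
Keyboard | 308.94
Headphones | 273.61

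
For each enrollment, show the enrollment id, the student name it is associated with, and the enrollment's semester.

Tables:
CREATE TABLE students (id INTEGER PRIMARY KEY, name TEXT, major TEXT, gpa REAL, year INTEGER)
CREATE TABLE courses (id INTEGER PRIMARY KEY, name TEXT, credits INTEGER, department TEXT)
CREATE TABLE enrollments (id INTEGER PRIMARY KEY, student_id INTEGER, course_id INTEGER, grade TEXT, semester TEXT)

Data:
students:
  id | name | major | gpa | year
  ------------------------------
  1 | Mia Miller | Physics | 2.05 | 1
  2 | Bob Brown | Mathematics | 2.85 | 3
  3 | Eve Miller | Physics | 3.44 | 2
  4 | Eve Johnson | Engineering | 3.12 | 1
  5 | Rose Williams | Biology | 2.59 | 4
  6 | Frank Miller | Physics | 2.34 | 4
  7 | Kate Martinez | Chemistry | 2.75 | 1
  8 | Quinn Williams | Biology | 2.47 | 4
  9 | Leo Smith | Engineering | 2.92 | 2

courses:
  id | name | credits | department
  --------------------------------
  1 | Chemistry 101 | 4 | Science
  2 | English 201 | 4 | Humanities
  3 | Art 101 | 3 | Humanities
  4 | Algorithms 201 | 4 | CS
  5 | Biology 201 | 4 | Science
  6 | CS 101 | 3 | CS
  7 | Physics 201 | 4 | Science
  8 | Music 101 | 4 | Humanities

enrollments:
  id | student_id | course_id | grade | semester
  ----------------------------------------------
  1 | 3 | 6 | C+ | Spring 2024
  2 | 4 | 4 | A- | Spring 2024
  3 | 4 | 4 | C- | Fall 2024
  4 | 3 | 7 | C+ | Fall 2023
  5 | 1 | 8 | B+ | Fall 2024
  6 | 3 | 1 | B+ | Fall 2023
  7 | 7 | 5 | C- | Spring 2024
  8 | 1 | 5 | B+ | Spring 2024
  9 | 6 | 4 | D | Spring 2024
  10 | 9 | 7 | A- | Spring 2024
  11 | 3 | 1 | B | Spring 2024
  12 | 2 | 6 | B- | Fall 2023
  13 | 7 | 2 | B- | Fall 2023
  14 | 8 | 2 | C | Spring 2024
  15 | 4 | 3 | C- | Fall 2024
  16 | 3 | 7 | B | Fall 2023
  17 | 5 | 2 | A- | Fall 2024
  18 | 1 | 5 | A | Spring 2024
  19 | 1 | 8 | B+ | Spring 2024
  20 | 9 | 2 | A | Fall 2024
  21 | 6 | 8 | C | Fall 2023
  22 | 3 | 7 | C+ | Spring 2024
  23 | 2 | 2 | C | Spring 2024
SELECT c.id, p.name AS student, c.semester FROM enrollments c JOIN students p ON c.student_id = p.id

Execution result:
id | student | semester
1 | Eve Miller | Spring 2024
2 | Eve Johnson | Spring 2024
3 | Eve Johnson | Fall 2024
4 | Eve Miller | Fall 2023
5 | Mia Miller | Fall 2024
6 | Eve Miller | Fall 2023
7 | Kate Martinez | Spring 2024
8 | Mia Miller | Spring 2024
9 | Frank Miller | Spring 2024
10 | Leo Smith | Spring 2024
11 | Eve Miller | Spring 2024
12 | Bob Brown | Fall 2023
13 | Kate Martinez | Fall 2023
14 | Quinn Williams | Spring 2024
15 | Eve Johnson | Fall 2024
16 | Eve Miller | Fall 2023
17 | Rose Williams | Fall 2024
18 | Mia Miller | Spring 2024
19 | Mia Miller | Spring 2024
20 | Leo Smith | Fall 2024
21 | Frank Miller | Fall 2023
22 | Eve Miller | Spring 2024
23 | Bob Brown | Spring 2024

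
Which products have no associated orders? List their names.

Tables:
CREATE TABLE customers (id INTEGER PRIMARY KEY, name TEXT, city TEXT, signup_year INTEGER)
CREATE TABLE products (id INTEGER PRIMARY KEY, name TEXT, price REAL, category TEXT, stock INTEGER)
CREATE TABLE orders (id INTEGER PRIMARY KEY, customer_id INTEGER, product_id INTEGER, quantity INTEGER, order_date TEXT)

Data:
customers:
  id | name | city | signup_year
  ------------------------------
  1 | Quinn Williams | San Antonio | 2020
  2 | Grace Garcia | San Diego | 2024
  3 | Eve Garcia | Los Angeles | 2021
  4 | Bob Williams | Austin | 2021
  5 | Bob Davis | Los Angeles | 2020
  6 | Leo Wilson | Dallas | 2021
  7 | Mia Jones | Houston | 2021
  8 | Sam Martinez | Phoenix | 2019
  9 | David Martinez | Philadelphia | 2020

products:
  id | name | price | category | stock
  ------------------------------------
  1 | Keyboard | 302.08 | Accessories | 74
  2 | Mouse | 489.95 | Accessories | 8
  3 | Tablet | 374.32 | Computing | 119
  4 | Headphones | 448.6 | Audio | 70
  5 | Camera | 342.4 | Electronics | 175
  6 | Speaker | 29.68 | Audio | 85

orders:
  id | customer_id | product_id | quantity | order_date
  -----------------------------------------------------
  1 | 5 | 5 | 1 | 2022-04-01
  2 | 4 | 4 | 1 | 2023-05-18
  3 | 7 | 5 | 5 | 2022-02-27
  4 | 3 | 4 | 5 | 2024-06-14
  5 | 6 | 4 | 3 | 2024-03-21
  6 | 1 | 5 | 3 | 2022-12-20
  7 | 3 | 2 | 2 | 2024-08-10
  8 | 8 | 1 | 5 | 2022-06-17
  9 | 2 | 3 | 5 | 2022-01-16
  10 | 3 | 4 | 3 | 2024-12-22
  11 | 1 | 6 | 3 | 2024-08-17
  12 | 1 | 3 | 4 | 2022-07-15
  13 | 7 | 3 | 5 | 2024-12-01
SELECT p.name FROM products p LEFT JOIN orders c ON c.product_id = p.id WHERE c.id IS NULL

Execution result:
(no rows)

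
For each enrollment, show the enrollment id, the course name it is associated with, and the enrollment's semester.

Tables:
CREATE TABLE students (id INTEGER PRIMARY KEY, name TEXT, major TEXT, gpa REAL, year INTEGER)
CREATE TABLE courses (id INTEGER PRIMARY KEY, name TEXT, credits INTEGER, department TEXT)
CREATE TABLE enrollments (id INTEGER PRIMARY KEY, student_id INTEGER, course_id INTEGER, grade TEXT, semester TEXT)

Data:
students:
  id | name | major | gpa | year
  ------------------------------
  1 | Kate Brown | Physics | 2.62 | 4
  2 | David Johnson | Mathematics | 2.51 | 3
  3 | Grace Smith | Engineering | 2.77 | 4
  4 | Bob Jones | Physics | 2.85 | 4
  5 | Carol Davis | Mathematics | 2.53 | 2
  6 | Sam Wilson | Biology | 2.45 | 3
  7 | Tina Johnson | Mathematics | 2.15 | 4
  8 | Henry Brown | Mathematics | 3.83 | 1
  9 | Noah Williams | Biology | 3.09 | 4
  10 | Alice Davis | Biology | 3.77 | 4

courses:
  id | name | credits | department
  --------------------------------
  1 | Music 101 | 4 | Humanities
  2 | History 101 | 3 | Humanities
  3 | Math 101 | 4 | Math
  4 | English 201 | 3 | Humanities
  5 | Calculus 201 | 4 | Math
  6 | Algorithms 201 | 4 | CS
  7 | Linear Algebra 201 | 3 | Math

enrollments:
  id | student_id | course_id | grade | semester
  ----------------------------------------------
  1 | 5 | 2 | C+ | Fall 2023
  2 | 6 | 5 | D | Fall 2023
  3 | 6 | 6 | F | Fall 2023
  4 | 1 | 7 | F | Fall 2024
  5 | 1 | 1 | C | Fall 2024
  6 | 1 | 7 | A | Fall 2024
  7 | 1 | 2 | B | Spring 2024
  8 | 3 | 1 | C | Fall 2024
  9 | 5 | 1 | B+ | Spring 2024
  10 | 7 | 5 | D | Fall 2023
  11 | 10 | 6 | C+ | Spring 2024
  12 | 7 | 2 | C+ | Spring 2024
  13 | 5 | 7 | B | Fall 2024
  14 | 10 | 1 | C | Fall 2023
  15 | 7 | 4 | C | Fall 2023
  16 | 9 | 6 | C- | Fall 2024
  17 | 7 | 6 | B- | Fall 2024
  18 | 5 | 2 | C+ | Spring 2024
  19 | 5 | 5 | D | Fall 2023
SELECT c.id, p.name AS course, c.semester FROM enrollments c JOIN courses p ON c.course_id = p.id

Execution result:
id | course | semester
1 | History 101 | Fall 2023
2 | Calculus 201 | Fall 2023
3 | Algorithms 201 | Fall 2023
4 | Linear Algebra 201 | Fall 2024
5 | Music 101 | Fall 2024
6 | Linear Algebra 201 | Fall 2024
7 | History 101 | Spring 2024
8 | Music 101 | Fall 2024
9 | Music 101 | Spring 2024
10 | Calculus 201 | Fall 2023
11 | Algorithms 201 | Spring 2024
12 | History 101 | Spring 2024
13 | Linear Algebra 201 | Fall 2024
14 | Music 101 | Fall 2023
15 | English 201 | Fall 2023
16 | Algorithms 201 | Fall 2024
17 | Algorithms 201 | Fall 2024
18 | History 101 | Spring 2024
19 | Calculus 201 | Fall 2023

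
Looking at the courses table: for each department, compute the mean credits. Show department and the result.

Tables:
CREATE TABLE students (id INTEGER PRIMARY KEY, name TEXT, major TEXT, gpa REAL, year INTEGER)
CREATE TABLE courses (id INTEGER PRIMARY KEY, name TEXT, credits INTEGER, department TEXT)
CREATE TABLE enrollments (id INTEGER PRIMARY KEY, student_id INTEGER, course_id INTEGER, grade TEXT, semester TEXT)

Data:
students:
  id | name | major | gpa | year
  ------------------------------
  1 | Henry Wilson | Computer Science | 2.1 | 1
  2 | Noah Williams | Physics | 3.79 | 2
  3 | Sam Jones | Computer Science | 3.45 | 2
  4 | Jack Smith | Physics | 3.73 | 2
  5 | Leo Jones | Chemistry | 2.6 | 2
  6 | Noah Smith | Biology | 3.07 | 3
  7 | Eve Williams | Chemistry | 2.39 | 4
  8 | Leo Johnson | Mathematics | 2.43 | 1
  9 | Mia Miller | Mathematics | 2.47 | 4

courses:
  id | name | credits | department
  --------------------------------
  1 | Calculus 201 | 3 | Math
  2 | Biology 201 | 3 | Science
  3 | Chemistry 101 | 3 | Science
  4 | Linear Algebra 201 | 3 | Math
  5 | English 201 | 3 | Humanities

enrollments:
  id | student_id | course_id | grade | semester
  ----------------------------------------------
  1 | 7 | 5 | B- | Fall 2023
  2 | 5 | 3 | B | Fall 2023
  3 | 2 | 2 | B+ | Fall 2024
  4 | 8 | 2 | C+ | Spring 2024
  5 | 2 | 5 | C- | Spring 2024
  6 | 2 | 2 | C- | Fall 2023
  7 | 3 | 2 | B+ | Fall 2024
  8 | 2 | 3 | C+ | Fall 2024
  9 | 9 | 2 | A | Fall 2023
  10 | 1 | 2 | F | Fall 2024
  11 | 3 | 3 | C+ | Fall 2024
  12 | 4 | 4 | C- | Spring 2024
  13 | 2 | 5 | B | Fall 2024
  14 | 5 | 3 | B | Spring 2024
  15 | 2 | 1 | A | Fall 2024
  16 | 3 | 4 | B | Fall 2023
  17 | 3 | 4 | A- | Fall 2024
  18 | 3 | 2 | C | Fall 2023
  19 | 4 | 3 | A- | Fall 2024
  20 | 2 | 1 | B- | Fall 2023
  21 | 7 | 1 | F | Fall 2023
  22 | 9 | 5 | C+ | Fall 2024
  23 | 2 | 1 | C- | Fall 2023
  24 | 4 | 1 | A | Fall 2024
SELECT department, AVG(credits) AS avg_credits FROM courses GROUP BY department

Execution result:
department | avg_credits
Humanities | 3.00
Math | 3.00
Science | 3.00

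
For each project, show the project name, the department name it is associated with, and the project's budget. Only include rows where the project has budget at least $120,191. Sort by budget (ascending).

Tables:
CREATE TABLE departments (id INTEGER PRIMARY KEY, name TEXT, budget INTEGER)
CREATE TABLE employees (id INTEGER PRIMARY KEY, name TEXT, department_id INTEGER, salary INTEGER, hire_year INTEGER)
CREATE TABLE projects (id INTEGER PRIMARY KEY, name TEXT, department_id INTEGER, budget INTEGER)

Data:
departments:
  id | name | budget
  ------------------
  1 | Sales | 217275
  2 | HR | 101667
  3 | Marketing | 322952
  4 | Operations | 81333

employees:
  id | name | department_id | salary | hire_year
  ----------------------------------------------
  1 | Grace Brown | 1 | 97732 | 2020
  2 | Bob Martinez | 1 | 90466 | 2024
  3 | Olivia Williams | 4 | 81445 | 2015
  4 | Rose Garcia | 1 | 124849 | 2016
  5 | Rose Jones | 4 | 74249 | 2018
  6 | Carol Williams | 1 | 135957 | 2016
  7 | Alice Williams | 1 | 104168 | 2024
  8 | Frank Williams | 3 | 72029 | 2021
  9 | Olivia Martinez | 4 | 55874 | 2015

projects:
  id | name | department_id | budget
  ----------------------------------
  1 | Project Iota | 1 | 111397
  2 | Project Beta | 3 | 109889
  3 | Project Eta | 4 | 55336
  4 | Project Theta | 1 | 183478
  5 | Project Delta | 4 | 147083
SELECT c.name, p.name AS department, c.budget FROM projects c JOIN departments p ON c.department_id = p.id WHERE c.budget >= 120191 ORDER BY c.budget ASC

Execution result:
name | department | budget
Project Delta | Operations | 147083
Project Theta | Sales | 183478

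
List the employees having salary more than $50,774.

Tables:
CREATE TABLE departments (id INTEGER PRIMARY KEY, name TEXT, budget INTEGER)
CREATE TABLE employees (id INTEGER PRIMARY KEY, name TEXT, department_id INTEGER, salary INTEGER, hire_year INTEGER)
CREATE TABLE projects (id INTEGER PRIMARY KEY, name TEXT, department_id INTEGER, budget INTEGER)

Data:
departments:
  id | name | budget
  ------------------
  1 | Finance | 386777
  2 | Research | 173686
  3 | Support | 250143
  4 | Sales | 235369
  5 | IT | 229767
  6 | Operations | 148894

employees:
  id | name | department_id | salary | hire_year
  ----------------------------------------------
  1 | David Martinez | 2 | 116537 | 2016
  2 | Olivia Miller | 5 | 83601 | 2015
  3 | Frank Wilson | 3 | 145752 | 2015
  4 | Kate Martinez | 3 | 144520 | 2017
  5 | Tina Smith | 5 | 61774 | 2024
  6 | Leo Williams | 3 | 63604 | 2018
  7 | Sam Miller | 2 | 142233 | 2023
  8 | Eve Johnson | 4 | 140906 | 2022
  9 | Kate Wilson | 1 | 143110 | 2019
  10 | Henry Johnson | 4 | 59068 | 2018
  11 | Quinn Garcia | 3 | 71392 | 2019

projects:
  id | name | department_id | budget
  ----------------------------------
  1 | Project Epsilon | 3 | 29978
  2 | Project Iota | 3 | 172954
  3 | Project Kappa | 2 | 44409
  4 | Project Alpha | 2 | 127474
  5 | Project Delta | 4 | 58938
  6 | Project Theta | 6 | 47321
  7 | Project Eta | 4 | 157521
SELECT name, salary FROM employees WHERE salary > 50774

Execution result:
name | salary
David Martinez | 116537
Olivia Miller | 83601
Frank Wilson | 145752
Kate Martinez | 144520
Tina Smith | 61774
Leo Williams | 63604
Sam Miller | 142233
Eve Johnson | 140906
Kate Wilson | 143110
Henry Johnson | 59068
Quinn Garcia | 71392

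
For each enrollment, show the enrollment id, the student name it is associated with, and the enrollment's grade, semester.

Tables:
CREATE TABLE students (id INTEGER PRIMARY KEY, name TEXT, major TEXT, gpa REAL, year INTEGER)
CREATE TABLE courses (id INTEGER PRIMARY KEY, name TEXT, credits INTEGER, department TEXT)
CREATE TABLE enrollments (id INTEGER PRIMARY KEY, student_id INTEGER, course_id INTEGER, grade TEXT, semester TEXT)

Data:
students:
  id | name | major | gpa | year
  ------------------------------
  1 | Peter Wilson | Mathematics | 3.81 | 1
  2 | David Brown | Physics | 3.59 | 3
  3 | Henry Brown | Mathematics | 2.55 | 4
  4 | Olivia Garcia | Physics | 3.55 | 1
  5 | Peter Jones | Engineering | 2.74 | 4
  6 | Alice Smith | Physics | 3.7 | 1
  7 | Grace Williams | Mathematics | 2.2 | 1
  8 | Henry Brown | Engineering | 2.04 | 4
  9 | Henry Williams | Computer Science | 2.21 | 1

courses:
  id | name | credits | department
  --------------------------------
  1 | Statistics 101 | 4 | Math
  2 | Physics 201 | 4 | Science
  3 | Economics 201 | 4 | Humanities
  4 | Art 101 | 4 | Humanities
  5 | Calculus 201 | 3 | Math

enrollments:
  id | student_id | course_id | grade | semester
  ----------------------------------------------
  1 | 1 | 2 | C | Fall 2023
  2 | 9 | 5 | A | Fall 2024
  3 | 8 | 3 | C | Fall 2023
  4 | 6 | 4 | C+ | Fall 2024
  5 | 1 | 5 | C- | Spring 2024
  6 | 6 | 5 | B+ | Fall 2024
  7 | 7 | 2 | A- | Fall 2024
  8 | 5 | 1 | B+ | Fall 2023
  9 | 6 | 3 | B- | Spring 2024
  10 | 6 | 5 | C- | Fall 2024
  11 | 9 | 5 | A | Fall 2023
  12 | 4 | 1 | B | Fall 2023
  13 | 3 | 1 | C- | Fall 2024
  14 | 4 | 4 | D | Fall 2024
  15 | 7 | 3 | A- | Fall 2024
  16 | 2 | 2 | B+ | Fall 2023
SELECT c.id, p.name AS student, c.grade, c.semester FROM enrollments c JOIN students p ON c.student_id = p.id

Execution result:
id | student | grade | semester
1 | Peter Wilson | C | Fall 2023
2 | Henry Williams | A | Fall 2024
3 | Henry Brown | C | Fall 2023
4 | Alice Smith | C+ | Fall 2024
5 | Peter Wilson | C- | Spring 2024
6 | Alice Smith | B+ | Fall 2024
7 | Grace Williams | A- | Fall 2024
8 | Peter Jones | B+ | Fall 2023
9 | Alice Smith | B- | Spring 2024
10 | Alice Smith | C- | Fall 2024
11 | Henry Williams | A | Fall 2023
12 | Olivia Garcia | B | Fall 2023
13 | Henry Brown | C- | Fall 2024
14 | Olivia Garcia | D | Fall 2024
15 | Grace Williams | A- | Fall 2024
16 | David Brown | B+ | Fall 2023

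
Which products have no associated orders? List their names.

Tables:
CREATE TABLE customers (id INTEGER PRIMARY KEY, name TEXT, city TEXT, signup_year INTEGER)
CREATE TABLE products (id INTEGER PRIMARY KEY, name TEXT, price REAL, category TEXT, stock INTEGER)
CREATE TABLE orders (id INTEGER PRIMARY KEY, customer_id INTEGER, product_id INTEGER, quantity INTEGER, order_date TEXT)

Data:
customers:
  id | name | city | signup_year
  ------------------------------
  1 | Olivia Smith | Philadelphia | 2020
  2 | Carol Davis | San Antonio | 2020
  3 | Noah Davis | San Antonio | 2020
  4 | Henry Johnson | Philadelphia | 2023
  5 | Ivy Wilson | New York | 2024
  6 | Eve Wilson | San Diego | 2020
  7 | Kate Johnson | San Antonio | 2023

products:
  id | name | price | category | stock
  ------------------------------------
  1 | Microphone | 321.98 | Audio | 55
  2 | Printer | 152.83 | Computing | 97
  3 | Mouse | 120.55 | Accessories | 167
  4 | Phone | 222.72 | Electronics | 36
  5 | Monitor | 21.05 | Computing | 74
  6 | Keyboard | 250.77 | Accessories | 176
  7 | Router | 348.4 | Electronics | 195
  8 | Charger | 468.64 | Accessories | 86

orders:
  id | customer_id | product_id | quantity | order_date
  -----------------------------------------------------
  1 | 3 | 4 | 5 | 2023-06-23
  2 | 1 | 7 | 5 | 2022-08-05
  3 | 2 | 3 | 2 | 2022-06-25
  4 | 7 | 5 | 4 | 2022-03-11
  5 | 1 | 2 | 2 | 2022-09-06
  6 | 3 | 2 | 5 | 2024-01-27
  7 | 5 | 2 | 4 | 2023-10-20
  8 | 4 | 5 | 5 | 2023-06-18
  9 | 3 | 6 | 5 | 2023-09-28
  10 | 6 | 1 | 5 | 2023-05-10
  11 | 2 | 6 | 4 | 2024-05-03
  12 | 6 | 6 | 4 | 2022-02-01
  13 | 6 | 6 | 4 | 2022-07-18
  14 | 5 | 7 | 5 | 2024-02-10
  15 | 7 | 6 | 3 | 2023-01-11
SELECT p.name FROM products p LEFT JOIN orders c ON c.product_id = p.id WHERE c.id IS NULL

Execution result:
Charger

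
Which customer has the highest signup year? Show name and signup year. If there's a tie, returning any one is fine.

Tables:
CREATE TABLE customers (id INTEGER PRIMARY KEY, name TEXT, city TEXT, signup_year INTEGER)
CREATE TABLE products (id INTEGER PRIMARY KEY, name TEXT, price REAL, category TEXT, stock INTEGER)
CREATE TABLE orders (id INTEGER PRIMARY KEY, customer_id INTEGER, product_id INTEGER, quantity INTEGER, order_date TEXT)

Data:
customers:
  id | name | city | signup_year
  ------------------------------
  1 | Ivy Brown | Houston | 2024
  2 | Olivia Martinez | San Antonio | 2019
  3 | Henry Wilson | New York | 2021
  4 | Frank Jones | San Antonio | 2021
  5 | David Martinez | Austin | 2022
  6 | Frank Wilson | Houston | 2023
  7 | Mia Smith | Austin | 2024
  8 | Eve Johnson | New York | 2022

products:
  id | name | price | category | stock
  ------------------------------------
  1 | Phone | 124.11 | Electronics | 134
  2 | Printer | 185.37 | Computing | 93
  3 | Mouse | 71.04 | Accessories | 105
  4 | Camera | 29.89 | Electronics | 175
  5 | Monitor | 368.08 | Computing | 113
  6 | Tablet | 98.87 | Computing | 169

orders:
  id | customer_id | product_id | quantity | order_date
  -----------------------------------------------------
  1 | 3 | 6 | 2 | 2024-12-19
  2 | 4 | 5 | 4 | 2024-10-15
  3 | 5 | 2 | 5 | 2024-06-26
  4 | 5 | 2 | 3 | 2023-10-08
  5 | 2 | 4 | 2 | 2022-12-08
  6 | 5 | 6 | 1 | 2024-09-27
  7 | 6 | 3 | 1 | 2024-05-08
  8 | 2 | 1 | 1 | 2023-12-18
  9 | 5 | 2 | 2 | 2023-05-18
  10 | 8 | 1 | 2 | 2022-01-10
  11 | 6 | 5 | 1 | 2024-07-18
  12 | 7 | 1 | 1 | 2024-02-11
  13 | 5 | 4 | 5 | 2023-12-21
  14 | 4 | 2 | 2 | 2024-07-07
SELECT name, signup_year FROM customers ORDER BY signup_year DESC LIMIT 1

Execution result:
name | signup_year
Ivy Brown | 2024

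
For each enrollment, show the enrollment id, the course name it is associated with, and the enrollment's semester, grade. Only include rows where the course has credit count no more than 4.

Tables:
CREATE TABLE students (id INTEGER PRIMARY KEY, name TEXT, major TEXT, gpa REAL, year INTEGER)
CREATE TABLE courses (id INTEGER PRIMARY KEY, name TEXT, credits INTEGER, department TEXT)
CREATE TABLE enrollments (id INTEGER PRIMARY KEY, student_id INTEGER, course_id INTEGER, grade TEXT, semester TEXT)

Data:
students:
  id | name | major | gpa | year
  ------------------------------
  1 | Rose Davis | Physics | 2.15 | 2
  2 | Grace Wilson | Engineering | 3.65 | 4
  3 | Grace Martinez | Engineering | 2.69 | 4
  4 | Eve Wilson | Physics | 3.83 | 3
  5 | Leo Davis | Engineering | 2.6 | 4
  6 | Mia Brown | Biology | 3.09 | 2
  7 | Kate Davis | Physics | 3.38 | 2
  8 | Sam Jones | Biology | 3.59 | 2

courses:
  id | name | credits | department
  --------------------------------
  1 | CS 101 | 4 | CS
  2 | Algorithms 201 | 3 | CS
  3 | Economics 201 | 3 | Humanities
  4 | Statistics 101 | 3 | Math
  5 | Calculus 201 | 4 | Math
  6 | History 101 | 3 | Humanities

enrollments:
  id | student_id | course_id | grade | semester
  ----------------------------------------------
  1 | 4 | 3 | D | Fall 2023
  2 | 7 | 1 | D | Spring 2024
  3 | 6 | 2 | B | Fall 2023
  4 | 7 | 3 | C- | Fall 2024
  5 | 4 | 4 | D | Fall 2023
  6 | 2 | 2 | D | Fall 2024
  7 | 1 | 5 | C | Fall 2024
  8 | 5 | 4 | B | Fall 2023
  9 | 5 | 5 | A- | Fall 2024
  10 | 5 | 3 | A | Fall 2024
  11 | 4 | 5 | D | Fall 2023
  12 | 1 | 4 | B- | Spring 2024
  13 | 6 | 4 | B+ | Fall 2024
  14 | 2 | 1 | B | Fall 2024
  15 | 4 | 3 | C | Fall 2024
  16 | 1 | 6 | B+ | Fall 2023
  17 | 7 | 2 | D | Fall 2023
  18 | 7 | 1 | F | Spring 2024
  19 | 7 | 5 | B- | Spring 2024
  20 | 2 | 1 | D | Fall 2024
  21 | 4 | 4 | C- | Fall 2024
SELECT c.id, p.name AS course, c.semester, c.grade FROM enrollments c JOIN courses p ON c.course_id = p.id WHERE p.credits <= 4

Execution result:
id | course | semester | grade
1 | Economics 201 | Fall 2023 | D
2 | CS 101 | Spring 2024 | D
3 | Algorithms 201 | Fall 2023 | B
4 | Economics 201 | Fall 2024 | C-
5 | Statistics 101 | Fall 2023 | D
6 | Algorithms 201 | Fall 2024 | D
7 | Calculus 201 | Fall 2024 | C
8 | Statistics 101 | Fall 2023 | B
9 | Calculus 201 | Fall 2024 | A-
10 | Economics 201 | Fall 2024 | A
11 | Calculus 201 | Fall 2023 | D
12 | Statistics 101 | Spring 2024 | B-
13 | Statistics 101 | Fall 2024 | B+
14 | CS 101 | Fall 2024 | B
15 | Economics 201 | Fall 2024 | C
16 | History 101 | Fall 2023 | B+
17 | Algorithms 201 | Fall 2023 | D
18 | CS 101 | Spring 2024 | F
19 | Calculus 201 | Spring 2024 | B-
20 | CS 101 | Fall 2024 | D
21 | Statistics 101 | Fall 2024 | C-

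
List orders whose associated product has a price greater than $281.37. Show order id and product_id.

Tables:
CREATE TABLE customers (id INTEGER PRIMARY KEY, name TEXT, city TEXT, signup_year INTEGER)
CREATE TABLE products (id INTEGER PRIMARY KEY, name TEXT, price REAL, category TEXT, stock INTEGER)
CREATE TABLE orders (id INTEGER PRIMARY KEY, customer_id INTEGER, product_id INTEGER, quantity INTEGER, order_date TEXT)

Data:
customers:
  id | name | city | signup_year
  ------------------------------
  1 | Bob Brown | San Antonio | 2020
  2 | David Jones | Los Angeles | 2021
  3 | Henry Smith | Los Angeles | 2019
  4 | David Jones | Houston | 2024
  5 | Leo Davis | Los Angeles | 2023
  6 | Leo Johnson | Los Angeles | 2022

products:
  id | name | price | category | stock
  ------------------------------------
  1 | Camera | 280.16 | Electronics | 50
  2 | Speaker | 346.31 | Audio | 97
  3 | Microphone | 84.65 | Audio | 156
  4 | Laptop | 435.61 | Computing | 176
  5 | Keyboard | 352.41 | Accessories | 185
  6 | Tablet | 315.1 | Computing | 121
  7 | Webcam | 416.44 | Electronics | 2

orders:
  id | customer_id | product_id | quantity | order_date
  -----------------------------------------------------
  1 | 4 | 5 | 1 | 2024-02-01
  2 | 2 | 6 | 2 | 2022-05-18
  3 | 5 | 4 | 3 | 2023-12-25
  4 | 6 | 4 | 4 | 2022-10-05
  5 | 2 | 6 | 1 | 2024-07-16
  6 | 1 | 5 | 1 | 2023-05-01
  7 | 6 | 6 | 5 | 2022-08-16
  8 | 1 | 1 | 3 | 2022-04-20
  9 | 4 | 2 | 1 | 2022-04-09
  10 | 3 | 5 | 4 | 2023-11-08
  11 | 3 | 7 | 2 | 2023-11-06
SELECT id, product_id FROM orders WHERE product_id IN (SELECT id FROM products WHERE price > 281.37)

Execution result:
id | product_id
1 | 5
2 | 6
3 | 4
4 | 4
5 | 6
6 | 5
7 | 6
9 | 2
10 | 5
11 | 7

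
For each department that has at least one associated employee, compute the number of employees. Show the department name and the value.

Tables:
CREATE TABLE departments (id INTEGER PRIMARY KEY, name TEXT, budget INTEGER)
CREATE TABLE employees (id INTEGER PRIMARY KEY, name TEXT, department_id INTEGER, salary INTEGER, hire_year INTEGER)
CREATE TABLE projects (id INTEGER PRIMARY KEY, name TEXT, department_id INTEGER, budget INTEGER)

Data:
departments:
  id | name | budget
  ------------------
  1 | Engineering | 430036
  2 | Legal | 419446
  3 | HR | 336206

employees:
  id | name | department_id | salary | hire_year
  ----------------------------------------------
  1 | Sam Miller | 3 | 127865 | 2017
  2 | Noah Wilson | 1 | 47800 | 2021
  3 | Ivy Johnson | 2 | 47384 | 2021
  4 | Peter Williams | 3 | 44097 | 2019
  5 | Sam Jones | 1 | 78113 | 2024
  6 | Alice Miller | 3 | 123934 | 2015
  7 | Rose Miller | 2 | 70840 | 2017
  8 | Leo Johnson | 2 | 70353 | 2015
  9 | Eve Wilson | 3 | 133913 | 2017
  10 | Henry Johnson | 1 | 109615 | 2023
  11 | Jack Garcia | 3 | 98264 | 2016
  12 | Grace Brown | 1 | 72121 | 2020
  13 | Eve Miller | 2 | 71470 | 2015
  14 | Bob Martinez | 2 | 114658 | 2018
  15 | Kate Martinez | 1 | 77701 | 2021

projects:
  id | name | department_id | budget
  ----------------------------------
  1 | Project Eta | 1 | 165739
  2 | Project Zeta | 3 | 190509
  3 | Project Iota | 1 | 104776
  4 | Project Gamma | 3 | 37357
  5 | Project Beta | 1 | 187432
SELECT p.name, COUNT(*) AS n FROM employees c JOIN departments p ON c.department_id = p.id GROUP BY p.id, p.name

Execution result:
name | n
Engineering | 5
Legal | 5
HR | 5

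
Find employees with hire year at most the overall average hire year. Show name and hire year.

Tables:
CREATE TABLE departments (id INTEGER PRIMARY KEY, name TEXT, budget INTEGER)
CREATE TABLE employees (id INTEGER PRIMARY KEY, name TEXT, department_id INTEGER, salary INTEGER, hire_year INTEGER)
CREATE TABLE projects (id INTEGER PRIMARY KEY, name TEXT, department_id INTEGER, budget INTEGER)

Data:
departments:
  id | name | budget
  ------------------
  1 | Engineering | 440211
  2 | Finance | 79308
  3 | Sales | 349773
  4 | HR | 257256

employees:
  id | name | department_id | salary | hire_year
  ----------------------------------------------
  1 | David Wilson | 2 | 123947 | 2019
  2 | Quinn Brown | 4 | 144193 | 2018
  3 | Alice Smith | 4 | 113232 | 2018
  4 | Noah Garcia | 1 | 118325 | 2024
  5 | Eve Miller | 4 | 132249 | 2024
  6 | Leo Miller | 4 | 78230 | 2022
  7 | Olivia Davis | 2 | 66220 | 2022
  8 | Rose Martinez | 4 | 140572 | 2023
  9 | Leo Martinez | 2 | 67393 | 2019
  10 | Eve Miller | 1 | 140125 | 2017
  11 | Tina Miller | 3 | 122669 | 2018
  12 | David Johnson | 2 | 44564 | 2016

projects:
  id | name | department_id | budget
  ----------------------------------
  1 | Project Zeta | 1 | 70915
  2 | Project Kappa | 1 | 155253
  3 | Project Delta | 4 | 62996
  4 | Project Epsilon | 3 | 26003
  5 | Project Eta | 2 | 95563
SELECT name, hire_year FROM employees WHERE hire_year <= (SELECT AVG(hire_year) FROM employees)

Execution result:
name | hire_year
David Wilson | 2019
Quinn Brown | 2018
Alice Smith | 2018
Leo Martinez | 2019
Eve Miller | 2017
Tina Miller | 2018
David Johnson | 2016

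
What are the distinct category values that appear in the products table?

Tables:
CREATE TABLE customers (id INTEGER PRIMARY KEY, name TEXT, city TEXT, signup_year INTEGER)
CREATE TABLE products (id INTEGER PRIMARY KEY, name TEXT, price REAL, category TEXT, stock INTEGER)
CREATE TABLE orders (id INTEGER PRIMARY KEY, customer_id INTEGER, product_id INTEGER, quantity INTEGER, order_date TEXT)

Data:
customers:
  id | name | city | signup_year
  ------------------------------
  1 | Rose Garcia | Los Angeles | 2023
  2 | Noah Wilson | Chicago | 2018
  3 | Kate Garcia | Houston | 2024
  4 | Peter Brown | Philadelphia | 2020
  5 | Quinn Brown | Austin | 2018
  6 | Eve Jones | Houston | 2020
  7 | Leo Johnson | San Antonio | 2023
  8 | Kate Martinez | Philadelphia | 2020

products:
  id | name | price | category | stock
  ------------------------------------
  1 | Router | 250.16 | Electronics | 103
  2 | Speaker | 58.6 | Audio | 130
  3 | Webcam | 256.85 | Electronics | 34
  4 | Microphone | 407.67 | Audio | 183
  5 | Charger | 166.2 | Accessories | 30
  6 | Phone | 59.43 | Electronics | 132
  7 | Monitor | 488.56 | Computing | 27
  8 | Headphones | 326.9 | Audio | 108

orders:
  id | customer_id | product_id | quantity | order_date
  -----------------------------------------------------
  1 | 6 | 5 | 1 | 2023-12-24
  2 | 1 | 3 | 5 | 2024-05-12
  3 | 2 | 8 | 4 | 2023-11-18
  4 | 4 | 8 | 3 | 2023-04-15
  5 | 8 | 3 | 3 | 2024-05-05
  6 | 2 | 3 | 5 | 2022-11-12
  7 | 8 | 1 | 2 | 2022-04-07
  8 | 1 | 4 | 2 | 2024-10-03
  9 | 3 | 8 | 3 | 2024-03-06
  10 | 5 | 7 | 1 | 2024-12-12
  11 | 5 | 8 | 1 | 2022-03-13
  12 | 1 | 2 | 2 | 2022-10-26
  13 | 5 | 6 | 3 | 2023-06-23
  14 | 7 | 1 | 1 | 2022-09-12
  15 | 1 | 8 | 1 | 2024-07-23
SELECT DISTINCT category FROM products

Execution result:
category
Electronics
Audio
Accessories
Computing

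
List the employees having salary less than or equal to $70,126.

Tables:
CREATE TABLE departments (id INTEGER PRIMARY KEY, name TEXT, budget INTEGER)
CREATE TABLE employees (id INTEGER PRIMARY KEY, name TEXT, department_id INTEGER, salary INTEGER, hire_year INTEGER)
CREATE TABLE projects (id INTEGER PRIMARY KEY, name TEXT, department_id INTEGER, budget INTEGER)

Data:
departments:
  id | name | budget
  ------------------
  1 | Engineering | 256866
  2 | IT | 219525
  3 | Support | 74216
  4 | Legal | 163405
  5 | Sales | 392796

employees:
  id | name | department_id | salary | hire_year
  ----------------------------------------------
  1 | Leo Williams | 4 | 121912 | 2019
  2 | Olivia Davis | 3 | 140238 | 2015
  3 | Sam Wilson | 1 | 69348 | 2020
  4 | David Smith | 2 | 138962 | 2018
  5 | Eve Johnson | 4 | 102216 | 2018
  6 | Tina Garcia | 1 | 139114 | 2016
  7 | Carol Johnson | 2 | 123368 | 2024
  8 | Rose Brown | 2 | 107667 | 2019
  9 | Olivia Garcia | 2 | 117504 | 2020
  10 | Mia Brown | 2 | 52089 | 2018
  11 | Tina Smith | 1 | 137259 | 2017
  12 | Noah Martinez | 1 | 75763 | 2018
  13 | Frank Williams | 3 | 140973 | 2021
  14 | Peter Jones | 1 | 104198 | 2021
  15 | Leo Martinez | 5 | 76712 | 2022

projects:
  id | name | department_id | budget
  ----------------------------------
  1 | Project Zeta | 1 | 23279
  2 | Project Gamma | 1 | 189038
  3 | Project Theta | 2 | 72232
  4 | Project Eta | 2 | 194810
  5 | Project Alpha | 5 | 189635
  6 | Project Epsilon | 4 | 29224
SELECT name, salary FROM employees WHERE salary <= 70126

Execution result:
name | salary
Sam Wilson | 69348
Mia Brown | 52089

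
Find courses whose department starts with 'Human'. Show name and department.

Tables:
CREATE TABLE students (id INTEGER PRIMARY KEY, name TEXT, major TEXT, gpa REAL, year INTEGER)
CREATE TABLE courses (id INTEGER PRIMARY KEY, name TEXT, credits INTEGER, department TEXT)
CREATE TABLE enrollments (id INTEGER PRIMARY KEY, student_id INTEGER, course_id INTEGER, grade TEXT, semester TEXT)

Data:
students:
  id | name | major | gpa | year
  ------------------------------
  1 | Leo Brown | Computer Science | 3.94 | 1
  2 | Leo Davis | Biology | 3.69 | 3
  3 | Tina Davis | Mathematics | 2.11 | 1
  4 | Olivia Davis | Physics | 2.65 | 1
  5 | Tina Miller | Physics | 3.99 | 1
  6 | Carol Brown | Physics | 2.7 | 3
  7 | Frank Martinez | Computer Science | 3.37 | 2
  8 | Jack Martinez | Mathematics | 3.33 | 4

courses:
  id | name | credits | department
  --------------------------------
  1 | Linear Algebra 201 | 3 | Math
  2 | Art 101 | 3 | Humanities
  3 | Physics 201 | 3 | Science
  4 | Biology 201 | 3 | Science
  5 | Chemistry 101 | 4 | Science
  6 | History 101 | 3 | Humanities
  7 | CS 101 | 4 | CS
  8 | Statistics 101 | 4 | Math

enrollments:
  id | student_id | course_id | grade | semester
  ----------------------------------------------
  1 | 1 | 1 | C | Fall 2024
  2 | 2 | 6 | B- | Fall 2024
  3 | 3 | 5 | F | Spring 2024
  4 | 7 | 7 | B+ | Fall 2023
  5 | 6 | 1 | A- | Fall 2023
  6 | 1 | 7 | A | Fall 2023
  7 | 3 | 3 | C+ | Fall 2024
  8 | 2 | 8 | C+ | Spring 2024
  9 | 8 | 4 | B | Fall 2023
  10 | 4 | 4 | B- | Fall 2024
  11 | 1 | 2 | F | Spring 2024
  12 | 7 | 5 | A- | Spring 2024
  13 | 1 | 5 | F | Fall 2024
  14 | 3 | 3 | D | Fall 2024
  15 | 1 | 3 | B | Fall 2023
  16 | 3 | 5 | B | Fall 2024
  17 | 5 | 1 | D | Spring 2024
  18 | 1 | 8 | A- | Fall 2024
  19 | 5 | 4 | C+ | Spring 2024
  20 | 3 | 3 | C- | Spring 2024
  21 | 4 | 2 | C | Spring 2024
SELECT name, department FROM courses WHERE department LIKE 'Human%'

Execution result:
name | department
Art 101 | Humanities
History 101 | Humanities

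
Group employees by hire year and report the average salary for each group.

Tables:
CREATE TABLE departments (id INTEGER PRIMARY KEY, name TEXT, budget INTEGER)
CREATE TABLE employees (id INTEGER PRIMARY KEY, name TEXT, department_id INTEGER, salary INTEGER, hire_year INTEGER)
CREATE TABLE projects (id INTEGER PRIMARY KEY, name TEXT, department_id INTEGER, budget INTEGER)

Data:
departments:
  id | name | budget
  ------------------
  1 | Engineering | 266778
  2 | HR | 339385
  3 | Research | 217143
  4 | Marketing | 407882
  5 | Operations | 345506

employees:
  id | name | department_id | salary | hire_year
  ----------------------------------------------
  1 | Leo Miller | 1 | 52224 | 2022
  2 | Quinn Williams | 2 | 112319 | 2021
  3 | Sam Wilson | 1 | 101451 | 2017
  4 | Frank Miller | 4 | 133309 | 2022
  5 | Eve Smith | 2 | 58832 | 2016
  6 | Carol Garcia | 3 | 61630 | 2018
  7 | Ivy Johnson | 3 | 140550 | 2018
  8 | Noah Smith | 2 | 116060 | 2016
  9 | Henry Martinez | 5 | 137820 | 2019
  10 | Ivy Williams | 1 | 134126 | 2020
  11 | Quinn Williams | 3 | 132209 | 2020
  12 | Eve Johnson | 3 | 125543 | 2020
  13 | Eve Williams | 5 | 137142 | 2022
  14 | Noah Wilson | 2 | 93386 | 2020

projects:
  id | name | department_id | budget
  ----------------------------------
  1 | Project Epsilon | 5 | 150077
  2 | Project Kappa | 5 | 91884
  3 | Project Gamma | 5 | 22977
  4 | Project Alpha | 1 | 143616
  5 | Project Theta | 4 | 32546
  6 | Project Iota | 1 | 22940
SELECT hire_year, AVG(salary) AS avg_salary FROM employees GROUP BY hire_year

Execution result:
hire_year | avg_salary
2016 | 87446.00
2017 | 101451.00
2018 | 101090.00
2019 | 137820.00
2020 | 121316.00
2021 | 112319.00
2022 | 107558.33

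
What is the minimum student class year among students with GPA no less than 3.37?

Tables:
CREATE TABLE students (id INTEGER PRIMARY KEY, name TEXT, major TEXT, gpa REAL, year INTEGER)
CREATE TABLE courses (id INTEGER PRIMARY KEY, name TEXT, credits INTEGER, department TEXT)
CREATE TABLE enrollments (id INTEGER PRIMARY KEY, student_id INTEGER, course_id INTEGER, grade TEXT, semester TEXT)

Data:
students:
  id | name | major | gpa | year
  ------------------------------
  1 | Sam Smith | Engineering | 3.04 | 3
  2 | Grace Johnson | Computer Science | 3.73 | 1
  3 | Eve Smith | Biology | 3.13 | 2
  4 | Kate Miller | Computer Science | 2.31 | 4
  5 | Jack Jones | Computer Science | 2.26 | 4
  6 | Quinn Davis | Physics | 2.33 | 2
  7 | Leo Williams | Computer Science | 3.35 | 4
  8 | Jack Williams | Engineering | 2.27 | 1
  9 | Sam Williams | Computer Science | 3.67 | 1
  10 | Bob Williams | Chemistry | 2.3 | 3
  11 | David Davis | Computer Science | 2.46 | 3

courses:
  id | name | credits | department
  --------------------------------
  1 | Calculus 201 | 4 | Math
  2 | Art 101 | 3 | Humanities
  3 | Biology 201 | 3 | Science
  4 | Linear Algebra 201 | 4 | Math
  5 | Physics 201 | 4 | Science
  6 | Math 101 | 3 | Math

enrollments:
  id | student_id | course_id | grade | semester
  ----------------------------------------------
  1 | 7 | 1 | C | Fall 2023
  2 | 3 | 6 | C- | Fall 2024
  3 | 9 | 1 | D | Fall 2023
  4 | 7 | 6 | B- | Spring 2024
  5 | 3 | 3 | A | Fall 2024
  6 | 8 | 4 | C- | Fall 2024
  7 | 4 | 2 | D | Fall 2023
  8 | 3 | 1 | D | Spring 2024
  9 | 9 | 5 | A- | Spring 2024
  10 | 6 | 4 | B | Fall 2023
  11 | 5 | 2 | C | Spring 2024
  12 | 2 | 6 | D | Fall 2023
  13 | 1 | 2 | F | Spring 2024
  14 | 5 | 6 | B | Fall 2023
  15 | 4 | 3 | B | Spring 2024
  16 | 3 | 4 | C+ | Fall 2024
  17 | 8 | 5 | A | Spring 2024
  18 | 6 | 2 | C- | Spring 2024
SELECT MIN(year) FROM students WHERE gpa >= 3.37

Execution result:
1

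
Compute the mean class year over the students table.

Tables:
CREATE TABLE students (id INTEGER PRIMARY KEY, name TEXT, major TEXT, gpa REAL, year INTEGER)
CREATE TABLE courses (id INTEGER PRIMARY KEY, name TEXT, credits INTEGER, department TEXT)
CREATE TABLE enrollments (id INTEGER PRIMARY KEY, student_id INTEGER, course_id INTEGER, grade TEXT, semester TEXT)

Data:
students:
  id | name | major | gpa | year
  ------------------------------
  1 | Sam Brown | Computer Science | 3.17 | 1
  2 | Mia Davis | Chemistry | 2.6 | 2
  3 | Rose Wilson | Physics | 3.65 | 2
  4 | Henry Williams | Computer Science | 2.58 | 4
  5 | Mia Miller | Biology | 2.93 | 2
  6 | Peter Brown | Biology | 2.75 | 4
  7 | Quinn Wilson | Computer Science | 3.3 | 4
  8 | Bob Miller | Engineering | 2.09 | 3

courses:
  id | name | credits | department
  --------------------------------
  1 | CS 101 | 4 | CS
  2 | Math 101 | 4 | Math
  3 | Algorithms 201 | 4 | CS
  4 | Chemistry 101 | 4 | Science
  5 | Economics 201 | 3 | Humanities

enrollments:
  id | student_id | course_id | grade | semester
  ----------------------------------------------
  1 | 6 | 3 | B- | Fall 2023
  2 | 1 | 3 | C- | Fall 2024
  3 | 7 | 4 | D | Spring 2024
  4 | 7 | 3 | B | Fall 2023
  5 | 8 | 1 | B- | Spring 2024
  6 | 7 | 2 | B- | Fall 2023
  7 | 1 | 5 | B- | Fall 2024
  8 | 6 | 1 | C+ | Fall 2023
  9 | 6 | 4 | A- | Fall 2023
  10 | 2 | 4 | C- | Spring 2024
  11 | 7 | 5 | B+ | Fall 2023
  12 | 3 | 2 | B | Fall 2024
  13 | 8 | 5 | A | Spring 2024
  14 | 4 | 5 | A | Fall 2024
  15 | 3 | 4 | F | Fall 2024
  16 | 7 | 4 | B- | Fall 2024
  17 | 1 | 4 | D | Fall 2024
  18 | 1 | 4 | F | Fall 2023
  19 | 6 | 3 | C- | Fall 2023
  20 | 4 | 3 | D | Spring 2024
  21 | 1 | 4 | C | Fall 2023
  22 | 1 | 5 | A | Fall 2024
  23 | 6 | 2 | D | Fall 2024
SELECT AVG(year) FROM students

Execution result:
2.75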